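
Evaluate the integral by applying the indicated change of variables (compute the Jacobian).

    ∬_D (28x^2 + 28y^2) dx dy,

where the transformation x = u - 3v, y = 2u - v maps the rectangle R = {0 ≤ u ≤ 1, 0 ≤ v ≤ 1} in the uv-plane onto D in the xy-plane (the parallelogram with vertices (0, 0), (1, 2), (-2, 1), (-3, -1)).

Compute the Jacobian determinant of (x, y) with respect to (u, v):

    ∂(x,y)/∂(u,v) = | 1  -3 | = (1)(-1) - (-3)(2) = 5.
                   | 2  -1 |

Its absolute value is |J| = 5 (the area scaling factor).

Substituting x = u - 3v, y = 2u - v into the integrand,

    28x^2 + 28y^2 → 140u^2 - 280u v + 280v^2,

so the integral becomes

    ∬_R (140u^2 - 280u v + 280v^2) · |J| du dv = ∫_0^1 ∫_0^1 (700u^2 - 1400u v + 1400v^2) dv du.

Inner (v): 700u^2 - 700u + 1400/3.
Outer (u): 350.

Therefore ∬_D (28x^2 + 28y^2) dx dy = 350.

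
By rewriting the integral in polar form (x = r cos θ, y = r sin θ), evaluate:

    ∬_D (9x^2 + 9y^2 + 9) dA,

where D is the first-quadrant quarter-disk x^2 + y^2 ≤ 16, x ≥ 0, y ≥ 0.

The region D is 0 ≤ r ≤ 4, 0 ≤ θ ≤ π/2 in polar coordinates, where x = r cos(θ), y = r sin(θ), and dA = r dr dθ.

Under the substitution, the integrand becomes 9r^2 + 9, so

    ∬_D (9x^2 + 9y^2 + 9) dA = ∫_{0}^{π/2} ∫_{0}^{4} (9r^2 + 9) · r dr dθ.

Inner integral (in r): ∫_{0}^{4} (9r^2 + 9) · r dr = 648.

Outer integral (in θ): ∫_{0}^{π/2} (648) dθ = 324π.

Therefore ∬_D (9x^2 + 9y^2 + 9) dA = 324π.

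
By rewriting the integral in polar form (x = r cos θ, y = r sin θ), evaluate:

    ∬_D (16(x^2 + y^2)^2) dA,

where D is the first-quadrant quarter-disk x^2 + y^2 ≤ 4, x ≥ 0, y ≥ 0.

The region D is 0 ≤ r ≤ 2, 0 ≤ θ ≤ π/2 in polar coordinates, where x = r cos(θ), y = r sin(θ), and dA = r dr dθ.

Under the substitution, the integrand becomes 16r^4, so

    ∬_D (16(x^2 + y^2)^2) dA = ∫_{0}^{π/2} ∫_{0}^{2} (16r^4) · r dr dθ.

Inner integral (in r): ∫_{0}^{2} (16r^4) · r dr = 512/3.

Outer integral (in θ): ∫_{0}^{π/2} (512/3) dθ = 256π/3.

Therefore ∬_D (16(x^2 + y^2)^2) dA = 256π/3.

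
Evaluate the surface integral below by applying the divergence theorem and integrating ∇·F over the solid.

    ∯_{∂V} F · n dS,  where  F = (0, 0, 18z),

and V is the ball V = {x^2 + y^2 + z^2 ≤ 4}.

By the divergence theorem,

    ∯_{∂V} F · n dS = ∭_V (∇ · F) dV.

Compute the divergence:
    ∇ · F = ∂F_x/∂x + ∂F_y/∂y + ∂F_z/∂z = 0 + 0 + 18 = 18.

In spherical coordinates, x = ρ sin(φ) cos(θ), y = ρ sin(φ) sin(θ), z = ρ cos(φ), dV = ρ^2 sin(φ) dρ dφ dθ, with 0 ≤ ρ ≤ 2, 0 ≤ φ ≤ π, 0 ≤ θ ≤ 2π.

The integrand, after substitution and multiplying by the volume element, becomes (18) · ρ^2 sin(φ), so

    ∭_V (∇·F) dV = ∫_0^{2π} ∫_0^{π} ∫_0^{2} (18) · ρ^2 sin(φ) dρ dφ dθ.

Inner (ρ from 0 to 2): 48sin(φ).
Middle (φ from 0 to π): 96.
Outer (θ from 0 to 2π): 192π.

Therefore ∯_{∂V} F · n dS = 192π.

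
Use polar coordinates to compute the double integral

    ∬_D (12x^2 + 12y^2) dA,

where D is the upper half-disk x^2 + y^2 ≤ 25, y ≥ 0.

The region D is 0 ≤ r ≤ 5, 0 ≤ θ ≤ π in polar coordinates, where x = r cos(θ), y = r sin(θ), and dA = r dr dθ.

Under the substitution, the integrand becomes 12r^2, so

    ∬_D (12x^2 + 12y^2) dA = ∫_{0}^{π} ∫_{0}^{5} (12r^2) · r dr dθ.

Inner integral (in r): ∫_{0}^{5} (12r^2) · r dr = 1875.

Outer integral (in θ): ∫_{0}^{π} (1875) dθ = 1875π.

Therefore ∬_D (12x^2 + 12y^2) dA = 1875π.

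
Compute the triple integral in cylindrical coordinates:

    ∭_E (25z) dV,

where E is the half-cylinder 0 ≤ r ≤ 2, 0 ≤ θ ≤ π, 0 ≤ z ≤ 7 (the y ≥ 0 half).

In cylindrical coordinates, x = r cos(θ), y = r sin(θ), z = z, and dV = r dr dθ dz.

The integrand becomes 25z, so

    ∭_E (25z) dV = ∫_{0}^{π} ∫_{0}^{2} ∫_{0}^{7} (25z) · r dz dr dθ.

Inner (z): 1225r/2.
Middle (r from 0 to 2): 1225.
Outer (θ): 1225π.

Therefore the triple integral equals 1225π.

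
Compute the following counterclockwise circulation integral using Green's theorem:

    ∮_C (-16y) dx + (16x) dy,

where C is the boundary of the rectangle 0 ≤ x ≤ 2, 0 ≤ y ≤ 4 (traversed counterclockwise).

Green's theorem converts the closed line integral into a double integral over the enclosed region D:

    ∮_C P dx + Q dy = ∬_D (∂Q/∂x - ∂P/∂y) dA.

Here P = -16y, Q = 16x, so

    ∂Q/∂x = 16,    ∂P/∂y = -16,
    ∂Q/∂x - ∂P/∂y = 32.

D is the region 0 ≤ x ≤ 2, 0 ≤ y ≤ 4. Evaluating the double integral:

    ∬_D (32) dA = ∫_0^{2} ∫_0^{4} (32) dy dx.

Inner (y from 0 to 4): 128.
Outer (x from 0 to 2): 256.

Therefore ∮_C P dx + Q dy = 256.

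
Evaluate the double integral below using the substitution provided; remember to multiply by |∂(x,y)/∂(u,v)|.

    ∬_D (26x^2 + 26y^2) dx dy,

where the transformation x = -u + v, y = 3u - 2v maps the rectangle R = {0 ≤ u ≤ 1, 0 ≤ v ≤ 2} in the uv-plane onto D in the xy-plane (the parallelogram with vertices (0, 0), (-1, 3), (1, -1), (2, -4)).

Compute the Jacobian determinant of (x, y) with respect to (u, v):

    ∂(x,y)/∂(u,v) = | -1  1 | = (-1)(-2) - (1)(3) = -1.
                   | 3  -2 |

Its absolute value is |J| = 1 (the area scaling factor).

Substituting x = -u + v, y = 3u - 2v into the integrand,

    26x^2 + 26y^2 → 260u^2 - 364u v + 130v^2,

so the integral becomes

    ∬_R (260u^2 - 364u v + 130v^2) · |J| du dv = ∫_0^1 ∫_0^2 (260u^2 - 364u v + 130v^2) dv du.

Inner (v): 520u^2 - 728u + 1040/3.
Outer (u): 156.

Therefore ∬_D (26x^2 + 26y^2) dx dy = 156.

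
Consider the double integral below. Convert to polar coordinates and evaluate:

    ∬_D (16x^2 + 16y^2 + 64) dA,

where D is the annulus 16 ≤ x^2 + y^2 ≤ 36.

The region D is 4 ≤ r ≤ 6, 0 ≤ θ ≤ 2π in polar coordinates, where x = r cos(θ), y = r sin(θ), and dA = r dr dθ.

Under the substitution, the integrand becomes 16r^2 + 64, so

    ∬_D (16x^2 + 16y^2 + 64) dA = ∫_{0}^{2π} ∫_{4}^{6} (16r^2 + 64) · r dr dθ.

Inner integral (in r): ∫_{4}^{6} (16r^2 + 64) · r dr = 4800.

Outer integral (in θ): ∫_{0}^{2π} (4800) dθ = 9600π.

Therefore ∬_D (16x^2 + 16y^2 + 64) dA = 9600π.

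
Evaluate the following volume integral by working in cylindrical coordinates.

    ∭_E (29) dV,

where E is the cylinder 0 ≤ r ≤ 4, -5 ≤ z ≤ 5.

In cylindrical coordinates, x = r cos(θ), y = r sin(θ), z = z, and dV = r dr dθ dz.

The integrand becomes 29, so

    ∭_E (29) dV = ∫_{0}^{2π} ∫_{0}^{4} ∫_{-5}^{5} (29) · r dz dr dθ.

Inner (z): 290r.
Middle (r from 0 to 4): 2320.
Outer (θ): 4640π.

Therefore the triple integral equals 4640π.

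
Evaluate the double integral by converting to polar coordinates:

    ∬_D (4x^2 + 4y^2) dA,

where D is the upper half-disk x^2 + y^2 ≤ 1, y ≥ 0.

The region D is 0 ≤ r ≤ 1, 0 ≤ θ ≤ π in polar coordinates, where x = r cos(θ), y = r sin(θ), and dA = r dr dθ.

Under the substitution, the integrand becomes 4r^2, so

    ∬_D (4x^2 + 4y^2) dA = ∫_{0}^{π} ∫_{0}^{1} (4r^2) · r dr dθ.

Inner integral (in r): ∫_{0}^{1} (4r^2) · r dr = 1.

Outer integral (in θ): ∫_{0}^{π} (1) dθ = π.

Therefore ∬_D (4x^2 + 4y^2) dA = π.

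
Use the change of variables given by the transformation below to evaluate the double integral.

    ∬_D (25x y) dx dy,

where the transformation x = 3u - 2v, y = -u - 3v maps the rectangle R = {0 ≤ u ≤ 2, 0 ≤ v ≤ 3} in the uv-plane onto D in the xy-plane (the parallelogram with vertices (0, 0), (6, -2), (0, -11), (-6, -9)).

Compute the Jacobian determinant of (x, y) with respect to (u, v):

    ∂(x,y)/∂(u,v) = | 3  -2 | = (3)(-3) - (-2)(-1) = -11.
                   | -1  -3 |

Its absolute value is |J| = 11 (the area scaling factor).

Substituting x = 3u - 2v, y = -u - 3v into the integrand,

    25x y → -75u^2 - 175u v + 150v^2,

so the integral becomes

    ∬_R (-75u^2 - 175u v + 150v^2) · |J| du dv = ∫_0^2 ∫_0^3 (-825u^2 - 1925u v + 1650v^2) dv du.

Inner (v): -2475u^2 - 17325u/2 + 14850.
Outer (u): 5775.

Therefore ∬_D (25x y) dx dy = 5775.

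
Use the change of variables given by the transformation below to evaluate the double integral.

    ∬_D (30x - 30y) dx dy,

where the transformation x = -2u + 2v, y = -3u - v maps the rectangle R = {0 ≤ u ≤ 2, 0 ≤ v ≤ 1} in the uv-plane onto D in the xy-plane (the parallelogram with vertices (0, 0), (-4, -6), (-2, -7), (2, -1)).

Compute the Jacobian determinant of (x, y) with respect to (u, v):

    ∂(x,y)/∂(u,v) = | -2  2 | = (-2)(-1) - (2)(-3) = 8.
                   | -3  -1 |

Its absolute value is |J| = 8 (the area scaling factor).

Substituting x = -2u + 2v, y = -3u - v into the integrand,

    30x - 30y → 30u + 90v,

so the integral becomes

    ∬_R (30u + 90v) · |J| du dv = ∫_0^2 ∫_0^1 (240u + 720v) dv du.

Inner (v): 240u + 360.
Outer (u): 1200.

Therefore ∬_D (30x - 30y) dx dy = 1200.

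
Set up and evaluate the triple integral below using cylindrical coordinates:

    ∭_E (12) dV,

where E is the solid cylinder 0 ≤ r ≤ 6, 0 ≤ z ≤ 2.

In cylindrical coordinates, x = r cos(θ), y = r sin(θ), z = z, and dV = r dr dθ dz.

The integrand becomes 12, so

    ∭_E (12) dV = ∫_{0}^{2π} ∫_{0}^{6} ∫_{0}^{2} (12) · r dz dr dθ.

Inner (z): 24r.
Middle (r from 0 to 6): 432.
Outer (θ): 864π.

Therefore the triple integral equals 864π.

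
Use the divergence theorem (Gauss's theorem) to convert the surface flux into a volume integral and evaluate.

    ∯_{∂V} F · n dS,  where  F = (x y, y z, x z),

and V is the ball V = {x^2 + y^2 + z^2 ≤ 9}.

By the divergence theorem,

    ∯_{∂V} F · n dS = ∭_V (∇ · F) dV.

Compute the divergence:
    ∇ · F = ∂F_x/∂x + ∂F_y/∂y + ∂F_z/∂z = y + z + x = x + y + z.

In spherical coordinates, x = ρ sin(φ) cos(θ), y = ρ sin(φ) sin(θ), z = ρ cos(φ), dV = ρ^2 sin(φ) dρ dφ dθ, with 0 ≤ ρ ≤ 3, 0 ≤ φ ≤ π, 0 ≤ θ ≤ 2π.

The integrand, after substitution and multiplying by the volume element, becomes (ρ (sqrt(2)sin(φ)sin(θ + π/4) + cos(φ))) · ρ^2 sin(φ), so

    ∭_V (∇·F) dV = ∫_0^{2π} ∫_0^{π} ∫_0^{3} (ρ (sqrt(2)sin(φ)sin(θ + π/4) + cos(φ))) · ρ^2 sin(φ) dρ dφ dθ.

Inner (ρ from 0 to 3): 81(sqrt(2)sin(φ)sin(θ + π/4) + cos(φ))sin(φ)/4.
Middle (φ from 0 to π): 81sqrt(2)π sin(θ + π/4)/8.
Outer (θ from 0 to 2π): 0.

Therefore ∯_{∂V} F · n dS = 0.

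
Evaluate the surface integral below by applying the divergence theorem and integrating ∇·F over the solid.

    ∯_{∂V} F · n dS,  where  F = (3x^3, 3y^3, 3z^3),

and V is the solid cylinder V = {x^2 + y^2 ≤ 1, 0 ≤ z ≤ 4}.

By the divergence theorem,

    ∯_{∂V} F · n dS = ∭_V (∇ · F) dV.

Compute the divergence:
    ∇ · F = ∂F_x/∂x + ∂F_y/∂y + ∂F_z/∂z = 9x^2 + 9y^2 + 9z^2.

In cylindrical coordinates, x = r cos(θ), y = r sin(θ), z = z, dV = r dr dθ dz, with 0 ≤ r ≤ 1, 0 ≤ θ ≤ 2π, 0 ≤ z ≤ 4.

The integrand, after substitution and multiplying by the volume element, becomes (9r^2 + 9z^2) · r, so

    ∭_V (∇·F) dV = ∫_0^{2π} ∫_0^{1} ∫_0^{4} (9r^2 + 9z^2) · r dz dr dθ.

Inner (z from 0 to 4): 36r^3 + 192r.
Middle (r from 0 to 1): 105.
Outer (θ from 0 to 2π): 210π.

Therefore ∯_{∂V} F · n dS = 210π.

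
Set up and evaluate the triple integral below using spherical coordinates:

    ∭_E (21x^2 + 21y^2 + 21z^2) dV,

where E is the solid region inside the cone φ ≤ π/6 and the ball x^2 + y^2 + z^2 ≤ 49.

In spherical coordinates, x = ρ sin(φ) cos(θ), y = ρ sin(φ) sin(θ), z = ρ cos(φ), and dV = ρ^2 sin(φ) dρ dφ dθ.

The integrand becomes 21ρ^2, so

    ∭_E (21x^2 + 21y^2 + 21z^2) dV = ∫_{0}^{2π} ∫_{0}^{π/6} ∫_{0}^{7} (21ρ^2) · ρ^2 sin(φ) dρ dφ dθ.

Inner (ρ): 352947sin(φ)/5.
Middle (φ): 352947/5 - 352947sqrt(3)/10.
Outer (θ): 352947π (2 - sqrt(3))/5.

Therefore the triple integral equals 352947π (2 - sqrt(3))/5.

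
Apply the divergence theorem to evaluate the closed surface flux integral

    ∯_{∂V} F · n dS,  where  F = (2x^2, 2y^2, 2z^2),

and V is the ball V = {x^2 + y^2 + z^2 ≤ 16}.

By the divergence theorem,

    ∯_{∂V} F · n dS = ∭_V (∇ · F) dV.

Compute the divergence:
    ∇ · F = ∂F_x/∂x + ∂F_y/∂y + ∂F_z/∂z = 4x + 4y + 4z.

In spherical coordinates, x = ρ sin(φ) cos(θ), y = ρ sin(φ) sin(θ), z = ρ cos(φ), dV = ρ^2 sin(φ) dρ dφ dθ, with 0 ≤ ρ ≤ 4, 0 ≤ φ ≤ π, 0 ≤ θ ≤ 2π.

The integrand, after substitution and multiplying by the volume element, becomes (4ρ (sqrt(2)sin(φ)sin(θ + π/4) + cos(φ))) · ρ^2 sin(φ), so

    ∭_V (∇·F) dV = ∫_0^{2π} ∫_0^{π} ∫_0^{4} (4ρ (sqrt(2)sin(φ)sin(θ + π/4) + cos(φ))) · ρ^2 sin(φ) dρ dφ dθ.

Inner (ρ from 0 to 4): 256(sqrt(2)sin(φ)sin(θ + π/4) + cos(φ))sin(φ).
Middle (φ from 0 to π): 128sqrt(2)π sin(θ + π/4).
Outer (θ from 0 to 2π): 0.

Therefore ∯_{∂V} F · n dS = 0.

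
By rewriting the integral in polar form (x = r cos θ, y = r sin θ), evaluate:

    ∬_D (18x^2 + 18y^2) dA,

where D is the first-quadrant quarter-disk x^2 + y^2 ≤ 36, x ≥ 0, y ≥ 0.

The region D is 0 ≤ r ≤ 6, 0 ≤ θ ≤ π/2 in polar coordinates, where x = r cos(θ), y = r sin(θ), and dA = r dr dθ.

Under the substitution, the integrand becomes 18r^2, so

    ∬_D (18x^2 + 18y^2) dA = ∫_{0}^{π/2} ∫_{0}^{6} (18r^2) · r dr dθ.

Inner integral (in r): ∫_{0}^{6} (18r^2) · r dr = 5832.

Outer integral (in θ): ∫_{0}^{π/2} (5832) dθ = 2916π.

Therefore ∬_D (18x^2 + 18y^2) dA = 2916π.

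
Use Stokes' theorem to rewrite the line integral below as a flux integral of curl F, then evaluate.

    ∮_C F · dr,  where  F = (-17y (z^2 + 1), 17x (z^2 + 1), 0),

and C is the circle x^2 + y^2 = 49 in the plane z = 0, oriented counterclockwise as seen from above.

Let S be the flat disk x^2 + y^2 ≤ 49 in the plane z = 0, with upward unit normal n̂ = ẑ. By Stokes' theorem,

    ∮_C F · dr = ∬_S (∇ × F) · n̂ dS = ∬_D (curl F)_z dA,

where D is the disk x^2 + y^2 ≤ 49.

Compute the curl of F = (-17y (z^2 + 1), 17x (z^2 + 1), 0):
    (∇ × F)_x = ∂F_z/∂y - ∂F_y/∂z = -34x z,
    (∇ × F)_y = ∂F_x/∂z - ∂F_z/∂x = -34y z,
    (∇ × F)_z = ∂F_y/∂x - ∂F_x/∂y = 34z^2 + 34.

On z = 0, (curl F)_z = 34.

Convert to polar (x = r cos θ, y = r sin θ, dA = r dr dθ); the integrand becomes 34, so

    ∬_D (curl F)_z dA = ∫_0^{2π} ∫_0^{7} (34) · r dr dθ.

Inner (r from 0 to 7): 833.
Outer (θ from 0 to 2π): 1666π.

Therefore ∮_C F · dr = 1666π.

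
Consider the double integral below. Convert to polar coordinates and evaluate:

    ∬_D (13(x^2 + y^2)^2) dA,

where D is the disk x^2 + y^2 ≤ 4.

The region D is 0 ≤ r ≤ 2, 0 ≤ θ ≤ 2π in polar coordinates, where x = r cos(θ), y = r sin(θ), and dA = r dr dθ.

Under the substitution, the integrand becomes 13r^4, so

    ∬_D (13(x^2 + y^2)^2) dA = ∫_{0}^{2π} ∫_{0}^{2} (13r^4) · r dr dθ.

Inner integral (in r): ∫_{0}^{2} (13r^4) · r dr = 416/3.

Outer integral (in θ): ∫_{0}^{2π} (416/3) dθ = 832π/3.

Therefore ∬_D (13(x^2 + y^2)^2) dA = 832π/3.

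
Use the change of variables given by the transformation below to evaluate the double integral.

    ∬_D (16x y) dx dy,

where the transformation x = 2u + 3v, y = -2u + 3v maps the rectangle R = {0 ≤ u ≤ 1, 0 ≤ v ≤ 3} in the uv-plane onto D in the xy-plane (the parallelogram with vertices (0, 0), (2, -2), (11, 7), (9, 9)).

Compute the Jacobian determinant of (x, y) with respect to (u, v):

    ∂(x,y)/∂(u,v) = | 2  3 | = (2)(3) - (3)(-2) = 12.
                   | -2  3 |

Its absolute value is |J| = 12 (the area scaling factor).

Substituting x = 2u + 3v, y = -2u + 3v into the integrand,

    16x y → -64u^2 + 144v^2,

so the integral becomes

    ∬_R (-64u^2 + 144v^2) · |J| du dv = ∫_0^1 ∫_0^3 (-768u^2 + 1728v^2) dv du.

Inner (v): 15552 - 2304u^2.
Outer (u): 14784.

Therefore ∬_D (16x y) dx dy = 14784.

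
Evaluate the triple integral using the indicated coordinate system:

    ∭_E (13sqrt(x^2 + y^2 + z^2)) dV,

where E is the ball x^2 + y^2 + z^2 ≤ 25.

In spherical coordinates, x = ρ sin(φ) cos(θ), y = ρ sin(φ) sin(θ), z = ρ cos(φ), and dV = ρ^2 sin(φ) dρ dφ dθ.

The integrand becomes 13ρ, so

    ∭_E (13sqrt(x^2 + y^2 + z^2)) dV = ∫_{0}^{2π} ∫_{0}^{π} ∫_{0}^{5} (13ρ) · ρ^2 sin(φ) dρ dφ dθ.

Inner (ρ): 8125sin(φ)/4.
Middle (φ): 8125/2.
Outer (θ): 8125π.

Therefore the triple integral equals 8125π.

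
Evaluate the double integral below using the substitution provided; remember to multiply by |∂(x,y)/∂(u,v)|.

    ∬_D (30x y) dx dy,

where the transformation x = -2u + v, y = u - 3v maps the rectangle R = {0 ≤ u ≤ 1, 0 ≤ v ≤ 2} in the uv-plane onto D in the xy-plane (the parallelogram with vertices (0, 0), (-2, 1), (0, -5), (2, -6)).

Compute the Jacobian determinant of (x, y) with respect to (u, v):

    ∂(x,y)/∂(u,v) = | -2  1 | = (-2)(-3) - (1)(1) = 5.
                   | 1  -3 |

Its absolute value is |J| = 5 (the area scaling factor).

Substituting x = -2u + v, y = u - 3v into the integrand,

    30x y → -60u^2 + 210u v - 90v^2,

so the integral becomes

    ∬_R (-60u^2 + 210u v - 90v^2) · |J| du dv = ∫_0^1 ∫_0^2 (-300u^2 + 1050u v - 450v^2) dv du.

Inner (v): -600u^2 + 2100u - 1200.
Outer (u): -350.

Therefore ∬_D (30x y) dx dy = -350.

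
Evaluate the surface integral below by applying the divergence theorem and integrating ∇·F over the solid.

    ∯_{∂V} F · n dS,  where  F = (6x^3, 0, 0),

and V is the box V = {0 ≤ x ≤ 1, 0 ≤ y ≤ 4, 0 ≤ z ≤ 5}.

By the divergence theorem,

    ∯_{∂V} F · n dS = ∭_V (∇ · F) dV.

Compute the divergence:
    ∇ · F = ∂F_x/∂x + ∂F_y/∂y + ∂F_z/∂z = 18x^2 + 0 + 0 = 18x^2.

V is a rectangular box, so dV = dx dy dz with 0 ≤ x ≤ 1, 0 ≤ y ≤ 4, 0 ≤ z ≤ 5.

Integrate (18x^2) over V as an iterated integral:

    ∭_V (∇·F) dV = ∫_0^{1} ∫_0^{4} ∫_0^{5} (18x^2) dz dy dx.

Inner (z from 0 to 5): 90x^2.
Middle (y from 0 to 4): 360x^2.
Outer (x from 0 to 1): 120.

Therefore ∯_{∂V} F · n dS = 120.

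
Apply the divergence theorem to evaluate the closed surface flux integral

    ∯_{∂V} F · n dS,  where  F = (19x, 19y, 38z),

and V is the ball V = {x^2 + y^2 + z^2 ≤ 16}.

By the divergence theorem,

    ∯_{∂V} F · n dS = ∭_V (∇ · F) dV.

Compute the divergence:
    ∇ · F = ∂F_x/∂x + ∂F_y/∂y + ∂F_z/∂z = 19 + 19 + 38 = 76.

In spherical coordinates, x = ρ sin(φ) cos(θ), y = ρ sin(φ) sin(θ), z = ρ cos(φ), dV = ρ^2 sin(φ) dρ dφ dθ, with 0 ≤ ρ ≤ 4, 0 ≤ φ ≤ π, 0 ≤ θ ≤ 2π.

The integrand, after substitution and multiplying by the volume element, becomes (76) · ρ^2 sin(φ), so

    ∭_V (∇·F) dV = ∫_0^{2π} ∫_0^{π} ∫_0^{4} (76) · ρ^2 sin(φ) dρ dφ dθ.

Inner (ρ from 0 to 4): 4864sin(φ)/3.
Middle (φ from 0 to π): 9728/3.
Outer (θ from 0 to 2π): 19456π/3.

Therefore ∯_{∂V} F · n dS = 19456π/3.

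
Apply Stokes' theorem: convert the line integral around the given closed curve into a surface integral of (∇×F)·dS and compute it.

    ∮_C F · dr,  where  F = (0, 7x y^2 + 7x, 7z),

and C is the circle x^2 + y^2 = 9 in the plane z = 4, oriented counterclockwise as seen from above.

Let S be the flat disk x^2 + y^2 ≤ 9 in the plane z = 4, with upward unit normal n̂ = ẑ. By Stokes' theorem,

    ∮_C F · dr = ∬_S (∇ × F) · n̂ dS = ∬_D (curl F)_z dA,

where D is the disk x^2 + y^2 ≤ 9.

Compute the curl of F = (0, 7x y^2 + 7x, 7z):
    (∇ × F)_x = ∂F_z/∂y - ∂F_y/∂z = 0,
    (∇ × F)_y = ∂F_x/∂z - ∂F_z/∂x = 0,
    (∇ × F)_z = ∂F_y/∂x - ∂F_x/∂y = 7y^2 + 7.

On z = 4, (curl F)_z = 7y^2 + 7.

Convert to polar (x = r cos θ, y = r sin θ, dA = r dr dθ); the integrand becomes 7r^2sin(θ)^2 + 7, so

    ∬_D (curl F)_z dA = ∫_0^{2π} ∫_0^{3} (7r^2sin(θ)^2 + 7) · r dr dθ.

Inner (r from 0 to 3): 567sin(θ)^2/4 + 63/2.
Outer (θ from 0 to 2π): 819π/4.

Therefore ∮_C F · dr = 819π/4.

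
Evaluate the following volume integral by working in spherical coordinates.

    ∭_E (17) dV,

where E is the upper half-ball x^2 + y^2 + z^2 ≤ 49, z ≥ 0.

In spherical coordinates, x = ρ sin(φ) cos(θ), y = ρ sin(φ) sin(θ), z = ρ cos(φ), and dV = ρ^2 sin(φ) dρ dφ dθ.

The integrand becomes 17, so

    ∭_E (17) dV = ∫_{0}^{2π} ∫_{0}^{π/2} ∫_{0}^{7} (17) · ρ^2 sin(φ) dρ dφ dθ.

Inner (ρ): 5831sin(φ)/3.
Middle (φ): 5831/3.
Outer (θ): 11662π/3.

Therefore the triple integral equals 11662π/3.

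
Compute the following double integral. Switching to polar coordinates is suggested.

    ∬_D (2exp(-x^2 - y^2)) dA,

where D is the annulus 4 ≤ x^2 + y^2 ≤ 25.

The region D is 2 ≤ r ≤ 5, 0 ≤ θ ≤ 2π in polar coordinates, where x = r cos(θ), y = r sin(θ), and dA = r dr dθ.

Under the substitution, the integrand becomes 2exp(-r^2), so

    ∬_D (2exp(-x^2 - y^2)) dA = ∫_{0}^{2π} ∫_{2}^{5} (2exp(-r^2)) · r dr dθ.

Inner integral (in r): ∫_{2}^{5} (2exp(-r^2)) · r dr = -(1 - exp(21))exp(-25).

Outer integral (in θ): ∫_{0}^{2π} (-(1 - exp(21))exp(-25)) dθ = -2π (1 - exp(21))exp(-25).

Therefore ∬_D (2exp(-x^2 - y^2)) dA = -2π (1 - exp(21))exp(-25).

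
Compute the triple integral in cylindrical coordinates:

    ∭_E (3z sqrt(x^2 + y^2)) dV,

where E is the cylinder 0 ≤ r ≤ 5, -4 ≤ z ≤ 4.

In cylindrical coordinates, x = r cos(θ), y = r sin(θ), z = z, and dV = r dr dθ dz.

The integrand becomes 3r z, so

    ∭_E (3z sqrt(x^2 + y^2)) dV = ∫_{0}^{2π} ∫_{0}^{5} ∫_{-4}^{4} (3r z) · r dz dr dθ.

Inner (z): 0.
Middle (r from 0 to 5): 0.
Outer (θ): 0.

Therefore the triple integral equals 0.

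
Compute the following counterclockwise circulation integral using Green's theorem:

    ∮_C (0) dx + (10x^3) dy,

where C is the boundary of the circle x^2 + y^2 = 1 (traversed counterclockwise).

Green's theorem converts the closed line integral into a double integral over the enclosed region D:

    ∮_C P dx + Q dy = ∬_D (∂Q/∂x - ∂P/∂y) dA.

Here P = 0, Q = 10x^3, so

    ∂Q/∂x = 30x^2,    ∂P/∂y = 0,
    ∂Q/∂x - ∂P/∂y = 30x^2.

D is the region x^2 + y^2 ≤ 1. Evaluating the double integral:

In polar coordinates (x = r cos θ, y = r sin θ, dA = r dr dθ) the integrand becomes 30r^2cos(θ)^2, so

    ∬_D (30x^2) dA = ∫_0^{2π} ∫_0^{1} (30r^2cos(θ)^2) · r dr dθ.

Inner (r from 0 to 1): 15cos(θ)^2/2.
Outer (θ from 0 to 2π): 15π/2.

Therefore ∮_C P dx + Q dy = 15π/2.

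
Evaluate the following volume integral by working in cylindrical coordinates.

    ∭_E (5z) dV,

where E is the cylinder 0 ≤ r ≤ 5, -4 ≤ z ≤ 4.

In cylindrical coordinates, x = r cos(θ), y = r sin(θ), z = z, and dV = r dr dθ dz.

The integrand becomes 5z, so

    ∭_E (5z) dV = ∫_{0}^{2π} ∫_{0}^{5} ∫_{-4}^{4} (5z) · r dz dr dθ.

Inner (z): 0.
Middle (r from 0 to 5): 0.
Outer (θ): 0.

Therefore the triple integral equals 0.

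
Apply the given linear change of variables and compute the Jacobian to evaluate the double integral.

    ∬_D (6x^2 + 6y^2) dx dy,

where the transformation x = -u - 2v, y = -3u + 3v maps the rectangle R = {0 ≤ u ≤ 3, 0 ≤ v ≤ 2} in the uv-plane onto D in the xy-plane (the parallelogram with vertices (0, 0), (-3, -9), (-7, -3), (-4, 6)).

Compute the Jacobian determinant of (x, y) with respect to (u, v):

    ∂(x,y)/∂(u,v) = | -1  -2 | = (-1)(3) - (-2)(-3) = -9.
                   | -3  3 |

Its absolute value is |J| = 9 (the area scaling factor).

Substituting x = -u - 2v, y = -3u + 3v into the integrand,

    6x^2 + 6y^2 → 60u^2 - 84u v + 78v^2,

so the integral becomes

    ∬_R (60u^2 - 84u v + 78v^2) · |J| du dv = ∫_0^3 ∫_0^2 (540u^2 - 756u v + 702v^2) dv du.

Inner (v): 1080u^2 - 1512u + 1872.
Outer (u): 8532.

Therefore ∬_D (6x^2 + 6y^2) dx dy = 8532.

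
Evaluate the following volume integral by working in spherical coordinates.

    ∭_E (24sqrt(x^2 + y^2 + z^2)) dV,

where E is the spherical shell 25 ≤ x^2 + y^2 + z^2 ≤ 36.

In spherical coordinates, x = ρ sin(φ) cos(θ), y = ρ sin(φ) sin(θ), z = ρ cos(φ), and dV = ρ^2 sin(φ) dρ dφ dθ.

The integrand becomes 24ρ, so

    ∭_E (24sqrt(x^2 + y^2 + z^2)) dV = ∫_{0}^{2π} ∫_{0}^{π} ∫_{5}^{6} (24ρ) · ρ^2 sin(φ) dρ dφ dθ.

Inner (ρ): 4026sin(φ).
Middle (φ): 8052.
Outer (θ): 16104π.

Therefore the triple integral equals 16104π.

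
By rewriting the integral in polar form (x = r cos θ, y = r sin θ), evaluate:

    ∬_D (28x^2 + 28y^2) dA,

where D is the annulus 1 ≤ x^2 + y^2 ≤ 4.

The region D is 1 ≤ r ≤ 2, 0 ≤ θ ≤ 2π in polar coordinates, where x = r cos(θ), y = r sin(θ), and dA = r dr dθ.

Under the substitution, the integrand becomes 28r^2, so

    ∬_D (28x^2 + 28y^2) dA = ∫_{0}^{2π} ∫_{1}^{2} (28r^2) · r dr dθ.

Inner integral (in r): ∫_{1}^{2} (28r^2) · r dr = 105.

Outer integral (in θ): ∫_{0}^{2π} (105) dθ = 210π.

Therefore ∬_D (28x^2 + 28y^2) dA = 210π.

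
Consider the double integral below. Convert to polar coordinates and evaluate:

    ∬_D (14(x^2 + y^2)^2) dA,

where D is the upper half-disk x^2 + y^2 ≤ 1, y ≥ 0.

The region D is 0 ≤ r ≤ 1, 0 ≤ θ ≤ π in polar coordinates, where x = r cos(θ), y = r sin(θ), and dA = r dr dθ.

Under the substitution, the integrand becomes 14r^4, so

    ∬_D (14(x^2 + y^2)^2) dA = ∫_{0}^{π} ∫_{0}^{1} (14r^4) · r dr dθ.

Inner integral (in r): ∫_{0}^{1} (14r^4) · r dr = 7/3.

Outer integral (in θ): ∫_{0}^{π} (7/3) dθ = 7π/3.

Therefore ∬_D (14(x^2 + y^2)^2) dA = 7π/3.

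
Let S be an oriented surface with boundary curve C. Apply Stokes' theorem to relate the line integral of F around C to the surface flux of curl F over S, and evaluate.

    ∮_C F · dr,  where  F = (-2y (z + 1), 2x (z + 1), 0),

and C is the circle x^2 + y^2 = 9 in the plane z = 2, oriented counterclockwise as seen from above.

Let S be the flat disk x^2 + y^2 ≤ 9 in the plane z = 2, with upward unit normal n̂ = ẑ. By Stokes' theorem,

    ∮_C F · dr = ∬_S (∇ × F) · n̂ dS = ∬_D (curl F)_z dA,

where D is the disk x^2 + y^2 ≤ 9.

Compute the curl of F = (-2y (z + 1), 2x (z + 1), 0):
    (∇ × F)_x = ∂F_z/∂y - ∂F_y/∂z = -2x,
    (∇ × F)_y = ∂F_x/∂z - ∂F_z/∂x = -2y,
    (∇ × F)_z = ∂F_y/∂x - ∂F_x/∂y = 4z + 4.

On z = 2, (curl F)_z = 12.

Convert to polar (x = r cos θ, y = r sin θ, dA = r dr dθ); the integrand becomes 12, so

    ∬_D (curl F)_z dA = ∫_0^{2π} ∫_0^{3} (12) · r dr dθ.

Inner (r from 0 to 3): 54.
Outer (θ from 0 to 2π): 108π.

Therefore ∮_C F · dr = 108π.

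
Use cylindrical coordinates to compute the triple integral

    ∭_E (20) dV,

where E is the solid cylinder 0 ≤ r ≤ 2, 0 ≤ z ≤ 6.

In cylindrical coordinates, x = r cos(θ), y = r sin(θ), z = z, and dV = r dr dθ dz.

The integrand becomes 20, so

    ∭_E (20) dV = ∫_{0}^{2π} ∫_{0}^{2} ∫_{0}^{6} (20) · r dz dr dθ.

Inner (z): 120r.
Middle (r from 0 to 2): 240.
Outer (θ): 480π.

Therefore the triple integral equals 480π.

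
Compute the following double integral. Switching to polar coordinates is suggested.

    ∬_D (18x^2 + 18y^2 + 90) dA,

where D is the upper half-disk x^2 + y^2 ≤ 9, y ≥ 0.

The region D is 0 ≤ r ≤ 3, 0 ≤ θ ≤ π in polar coordinates, where x = r cos(θ), y = r sin(θ), and dA = r dr dθ.

Under the substitution, the integrand becomes 18r^2 + 90, so

    ∬_D (18x^2 + 18y^2 + 90) dA = ∫_{0}^{π} ∫_{0}^{3} (18r^2 + 90) · r dr dθ.

Inner integral (in r): ∫_{0}^{3} (18r^2 + 90) · r dr = 1539/2.

Outer integral (in θ): ∫_{0}^{π} (1539/2) dθ = 1539π/2.

Therefore ∬_D (18x^2 + 18y^2 + 90) dA = 1539π/2.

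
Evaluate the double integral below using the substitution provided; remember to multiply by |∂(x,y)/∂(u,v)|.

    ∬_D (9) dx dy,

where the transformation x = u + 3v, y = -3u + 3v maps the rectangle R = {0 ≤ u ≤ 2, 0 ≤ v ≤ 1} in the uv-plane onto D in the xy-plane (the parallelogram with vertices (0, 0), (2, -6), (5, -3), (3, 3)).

Compute the Jacobian determinant of (x, y) with respect to (u, v):

    ∂(x,y)/∂(u,v) = | 1  3 | = (1)(3) - (3)(-3) = 12.
                   | -3  3 |

Its absolute value is |J| = 12 (the area scaling factor).

Substituting x = u + 3v, y = -3u + 3v into the integrand,

    9 → 9,

so the integral becomes

    ∬_R (9) · |J| du dv = ∫_0^2 ∫_0^1 (108) dv du.

Inner (v): 108.
Outer (u): 216.

Therefore ∬_D (9) dx dy = 216.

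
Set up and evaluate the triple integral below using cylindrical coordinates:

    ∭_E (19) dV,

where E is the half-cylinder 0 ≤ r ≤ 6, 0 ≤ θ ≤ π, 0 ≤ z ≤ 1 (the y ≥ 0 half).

In cylindrical coordinates, x = r cos(θ), y = r sin(θ), z = z, and dV = r dr dθ dz.

The integrand becomes 19, so

    ∭_E (19) dV = ∫_{0}^{π} ∫_{0}^{6} ∫_{0}^{1} (19) · r dz dr dθ.

Inner (z): 19r.
Middle (r from 0 to 6): 342.
Outer (θ): 342π.

Therefore the triple integral equals 342π.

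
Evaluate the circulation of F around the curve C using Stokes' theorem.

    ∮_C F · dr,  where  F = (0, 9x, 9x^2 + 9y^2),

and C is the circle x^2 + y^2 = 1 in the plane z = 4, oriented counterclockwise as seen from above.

Let S be the flat disk x^2 + y^2 ≤ 1 in the plane z = 4, with upward unit normal n̂ = ẑ. By Stokes' theorem,

    ∮_C F · dr = ∬_S (∇ × F) · n̂ dS = ∬_D (curl F)_z dA,

where D is the disk x^2 + y^2 ≤ 1.

Compute the curl of F = (0, 9x, 9x^2 + 9y^2):
    (∇ × F)_x = ∂F_z/∂y - ∂F_y/∂z = 18y,
    (∇ × F)_y = ∂F_x/∂z - ∂F_z/∂x = -18x,
    (∇ × F)_z = ∂F_y/∂x - ∂F_x/∂y = 9.

On z = 4, (curl F)_z = 9.

Convert to polar (x = r cos θ, y = r sin θ, dA = r dr dθ); the integrand becomes 9, so

    ∬_D (curl F)_z dA = ∫_0^{2π} ∫_0^{1} (9) · r dr dθ.

Inner (r from 0 to 1): 9/2.
Outer (θ from 0 to 2π): 9π.

Therefore ∮_C F · dr = 9π.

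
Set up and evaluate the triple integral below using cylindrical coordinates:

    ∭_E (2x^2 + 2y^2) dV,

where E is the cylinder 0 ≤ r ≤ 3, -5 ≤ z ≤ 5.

In cylindrical coordinates, x = r cos(θ), y = r sin(θ), z = z, and dV = r dr dθ dz.

The integrand becomes 2r^2, so

    ∭_E (2x^2 + 2y^2) dV = ∫_{0}^{2π} ∫_{0}^{3} ∫_{-5}^{5} (2r^2) · r dz dr dθ.

Inner (z): 20r^3.
Middle (r from 0 to 3): 405.
Outer (θ): 810π.

Therefore the triple integral equals 810π.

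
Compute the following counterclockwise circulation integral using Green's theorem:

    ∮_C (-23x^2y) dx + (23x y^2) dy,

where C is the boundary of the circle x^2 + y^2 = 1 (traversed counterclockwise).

Green's theorem converts the closed line integral into a double integral over the enclosed region D:

    ∮_C P dx + Q dy = ∬_D (∂Q/∂x - ∂P/∂y) dA.

Here P = -23x^2y, Q = 23x y^2, so

    ∂Q/∂x = 23y^2,    ∂P/∂y = -23x^2,
    ∂Q/∂x - ∂P/∂y = 23x^2 + 23y^2.

D is the region x^2 + y^2 ≤ 1. Evaluating the double integral:

In polar coordinates (x = r cos θ, y = r sin θ, dA = r dr dθ) the integrand becomes 23r^2, so

    ∬_D (23x^2 + 23y^2) dA = ∫_0^{2π} ∫_0^{1} (23r^2) · r dr dθ.

Inner (r from 0 to 1): 23/4.
Outer (θ from 0 to 2π): 23π/2.

Therefore ∮_C P dx + Q dy = 23π/2.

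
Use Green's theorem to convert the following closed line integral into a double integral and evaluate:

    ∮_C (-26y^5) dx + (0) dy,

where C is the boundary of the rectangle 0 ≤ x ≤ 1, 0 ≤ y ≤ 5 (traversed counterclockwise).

Green's theorem converts the closed line integral into a double integral over the enclosed region D:

    ∮_C P dx + Q dy = ∬_D (∂Q/∂x - ∂P/∂y) dA.

Here P = -26y^5, Q = 0, so

    ∂Q/∂x = 0,    ∂P/∂y = -130y^4,
    ∂Q/∂x - ∂P/∂y = 130y^4.

D is the region 0 ≤ x ≤ 1, 0 ≤ y ≤ 5. Evaluating the double integral:

    ∬_D (130y^4) dA = ∫_0^{1} ∫_0^{5} (130y^4) dy dx.

Inner (y from 0 to 5): 81250.
Outer (x from 0 to 1): 81250.

Therefore ∮_C P dx + Q dy = 81250.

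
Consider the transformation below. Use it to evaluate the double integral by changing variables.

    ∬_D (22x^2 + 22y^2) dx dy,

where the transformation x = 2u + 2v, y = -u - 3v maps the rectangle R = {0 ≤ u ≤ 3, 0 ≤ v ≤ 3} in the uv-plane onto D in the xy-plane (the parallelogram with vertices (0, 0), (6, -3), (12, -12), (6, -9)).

Compute the Jacobian determinant of (x, y) with respect to (u, v):

    ∂(x,y)/∂(u,v) = | 2  2 | = (2)(-3) - (2)(-1) = -4.
                   | -1  -3 |

Its absolute value is |J| = 4 (the area scaling factor).

Substituting x = 2u + 2v, y = -u - 3v into the integrand,

    22x^2 + 22y^2 → 110u^2 + 308u v + 286v^2,

so the integral becomes

    ∬_R (110u^2 + 308u v + 286v^2) · |J| du dv = ∫_0^3 ∫_0^3 (440u^2 + 1232u v + 1144v^2) dv du.

Inner (v): 1320u^2 + 5544u + 10296.
Outer (u): 67716.

Therefore ∬_D (22x^2 + 22y^2) dx dy = 67716.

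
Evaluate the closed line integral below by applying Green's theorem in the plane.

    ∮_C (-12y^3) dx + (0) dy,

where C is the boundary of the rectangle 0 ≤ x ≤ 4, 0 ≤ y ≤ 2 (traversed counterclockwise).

Green's theorem converts the closed line integral into a double integral over the enclosed region D:

    ∮_C P dx + Q dy = ∬_D (∂Q/∂x - ∂P/∂y) dA.

Here P = -12y^3, Q = 0, so

    ∂Q/∂x = 0,    ∂P/∂y = -36y^2,
    ∂Q/∂x - ∂P/∂y = 36y^2.

D is the region 0 ≤ x ≤ 4, 0 ≤ y ≤ 2. Evaluating the double integral:

    ∬_D (36y^2) dA = ∫_0^{4} ∫_0^{2} (36y^2) dy dx.

Inner (y from 0 to 2): 96.
Outer (x from 0 to 4): 384.

Therefore ∮_C P dx + Q dy = 384.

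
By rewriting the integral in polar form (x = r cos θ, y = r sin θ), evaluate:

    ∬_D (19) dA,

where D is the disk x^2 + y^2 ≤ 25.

The region D is 0 ≤ r ≤ 5, 0 ≤ θ ≤ 2π in polar coordinates, where x = r cos(θ), y = r sin(θ), and dA = r dr dθ.

Under the substitution, the integrand becomes 19, so

    ∬_D (19) dA = ∫_{0}^{2π} ∫_{0}^{5} (19) · r dr dθ.

Inner integral (in r): ∫_{0}^{5} (19) · r dr = 475/2.

Outer integral (in θ): ∫_{0}^{2π} (475/2) dθ = 475π.

Therefore ∬_D (19) dA = 475π.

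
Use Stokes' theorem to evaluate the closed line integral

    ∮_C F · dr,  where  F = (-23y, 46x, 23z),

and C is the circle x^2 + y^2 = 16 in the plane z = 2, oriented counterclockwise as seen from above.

Let S be the flat disk x^2 + y^2 ≤ 16 in the plane z = 2, with upward unit normal n̂ = ẑ. By Stokes' theorem,

    ∮_C F · dr = ∬_S (∇ × F) · n̂ dS = ∬_D (curl F)_z dA,

where D is the disk x^2 + y^2 ≤ 16.

Compute the curl of F = (-23y, 46x, 23z):
    (∇ × F)_x = ∂F_z/∂y - ∂F_y/∂z = 0,
    (∇ × F)_y = ∂F_x/∂z - ∂F_z/∂x = 0,
    (∇ × F)_z = ∂F_y/∂x - ∂F_x/∂y = 69.

On z = 2, (curl F)_z = 69.

Convert to polar (x = r cos θ, y = r sin θ, dA = r dr dθ); the integrand becomes 69, so

    ∬_D (curl F)_z dA = ∫_0^{2π} ∫_0^{4} (69) · r dr dθ.

Inner (r from 0 to 4): 552.
Outer (θ from 0 to 2π): 1104π.

Therefore ∮_C F · dr = 1104π.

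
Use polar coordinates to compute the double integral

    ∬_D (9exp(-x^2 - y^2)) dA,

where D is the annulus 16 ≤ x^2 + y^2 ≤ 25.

The region D is 4 ≤ r ≤ 5, 0 ≤ θ ≤ 2π in polar coordinates, where x = r cos(θ), y = r sin(θ), and dA = r dr dθ.

Under the substitution, the integrand becomes 9exp(-r^2), so

    ∬_D (9exp(-x^2 - y^2)) dA = ∫_{0}^{2π} ∫_{4}^{5} (9exp(-r^2)) · r dr dθ.

Inner integral (in r): ∫_{4}^{5} (9exp(-r^2)) · r dr = -(9 - 9exp(9))exp(-25)/2.

Outer integral (in θ): ∫_{0}^{2π} (-(9 - 9exp(9))exp(-25)/2) dθ = -9π (1 - exp(9))exp(-25).

Therefore ∬_D (9exp(-x^2 - y^2)) dA = -9π (1 - exp(9))exp(-25).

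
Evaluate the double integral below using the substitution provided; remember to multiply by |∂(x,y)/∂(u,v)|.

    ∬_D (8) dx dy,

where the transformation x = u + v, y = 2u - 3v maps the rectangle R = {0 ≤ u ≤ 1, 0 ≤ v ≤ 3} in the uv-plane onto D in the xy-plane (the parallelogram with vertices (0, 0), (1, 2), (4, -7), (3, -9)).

Compute the Jacobian determinant of (x, y) with respect to (u, v):

    ∂(x,y)/∂(u,v) = | 1  1 | = (1)(-3) - (1)(2) = -5.
                   | 2  -3 |

Its absolute value is |J| = 5 (the area scaling factor).

Substituting x = u + v, y = 2u - 3v into the integrand,

    8 → 8,

so the integral becomes

    ∬_R (8) · |J| du dv = ∫_0^1 ∫_0^3 (40) dv du.

Inner (v): 120.
Outer (u): 120.

Therefore ∬_D (8) dx dy = 120.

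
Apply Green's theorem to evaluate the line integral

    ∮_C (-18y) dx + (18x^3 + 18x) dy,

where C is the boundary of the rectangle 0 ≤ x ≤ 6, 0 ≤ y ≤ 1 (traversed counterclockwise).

Green's theorem converts the closed line integral into a double integral over the enclosed region D:

    ∮_C P dx + Q dy = ∬_D (∂Q/∂x - ∂P/∂y) dA.

Here P = -18y, Q = 18x^3 + 18x, so

    ∂Q/∂x = 54x^2 + 18,    ∂P/∂y = -18,
    ∂Q/∂x - ∂P/∂y = 54x^2 + 36.

D is the region 0 ≤ x ≤ 6, 0 ≤ y ≤ 1. Evaluating the double integral:

    ∬_D (54x^2 + 36) dA = ∫_0^{6} ∫_0^{1} (54x^2 + 36) dy dx.

Inner (y from 0 to 1): 54x^2 + 36.
Outer (x from 0 to 6): 4104.

Therefore ∮_C P dx + Q dy = 4104.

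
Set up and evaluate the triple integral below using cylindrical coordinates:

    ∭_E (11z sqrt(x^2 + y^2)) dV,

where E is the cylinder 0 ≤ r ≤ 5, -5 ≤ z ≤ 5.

In cylindrical coordinates, x = r cos(θ), y = r sin(θ), z = z, and dV = r dr dθ dz.

The integrand becomes 11r z, so

    ∭_E (11z sqrt(x^2 + y^2)) dV = ∫_{0}^{2π} ∫_{0}^{5} ∫_{-5}^{5} (11r z) · r dz dr dθ.

Inner (z): 0.
Middle (r from 0 to 5): 0.
Outer (θ): 0.

Therefore the triple integral equals 0.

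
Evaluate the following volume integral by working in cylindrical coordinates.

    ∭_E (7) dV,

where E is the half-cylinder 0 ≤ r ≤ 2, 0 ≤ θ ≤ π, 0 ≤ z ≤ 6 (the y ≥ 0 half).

In cylindrical coordinates, x = r cos(θ), y = r sin(θ), z = z, and dV = r dr dθ dz.

The integrand becomes 7, so

    ∭_E (7) dV = ∫_{0}^{π} ∫_{0}^{2} ∫_{0}^{6} (7) · r dz dr dθ.

Inner (z): 42r.
Middle (r from 0 to 2): 84.
Outer (θ): 84π.

Therefore the triple integral equals 84π.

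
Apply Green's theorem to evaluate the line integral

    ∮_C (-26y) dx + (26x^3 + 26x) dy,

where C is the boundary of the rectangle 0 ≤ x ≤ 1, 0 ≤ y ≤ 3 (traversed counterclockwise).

Green's theorem converts the closed line integral into a double integral over the enclosed region D:

    ∮_C P dx + Q dy = ∬_D (∂Q/∂x - ∂P/∂y) dA.

Here P = -26y, Q = 26x^3 + 26x, so

    ∂Q/∂x = 78x^2 + 26,    ∂P/∂y = -26,
    ∂Q/∂x - ∂P/∂y = 78x^2 + 52.

D is the region 0 ≤ x ≤ 1, 0 ≤ y ≤ 3. Evaluating the double integral:

    ∬_D (78x^2 + 52) dA = ∫_0^{1} ∫_0^{3} (78x^2 + 52) dy dx.

Inner (y from 0 to 3): 234x^2 + 156.
Outer (x from 0 to 1): 234.

Therefore ∮_C P dx + Q dy = 234.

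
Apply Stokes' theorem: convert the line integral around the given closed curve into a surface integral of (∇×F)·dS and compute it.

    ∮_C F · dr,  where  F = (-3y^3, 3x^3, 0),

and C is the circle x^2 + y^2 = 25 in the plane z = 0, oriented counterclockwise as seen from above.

Let S be the flat disk x^2 + y^2 ≤ 25 in the plane z = 0, with upward unit normal n̂ = ẑ. By Stokes' theorem,

    ∮_C F · dr = ∬_S (∇ × F) · n̂ dS = ∬_D (curl F)_z dA,

where D is the disk x^2 + y^2 ≤ 25.

Compute the curl of F = (-3y^3, 3x^3, 0):
    (∇ × F)_x = ∂F_z/∂y - ∂F_y/∂z = 0,
    (∇ × F)_y = ∂F_x/∂z - ∂F_z/∂x = 0,
    (∇ × F)_z = ∂F_y/∂x - ∂F_x/∂y = 9x^2 + 9y^2.

On z = 0, (curl F)_z = 9x^2 + 9y^2.

Convert to polar (x = r cos θ, y = r sin θ, dA = r dr dθ); the integrand becomes 9r^2, so

    ∬_D (curl F)_z dA = ∫_0^{2π} ∫_0^{5} (9r^2) · r dr dθ.

Inner (r from 0 to 5): 5625/4.
Outer (θ from 0 to 2π): 5625π/2.

Therefore ∮_C F · dr = 5625π/2.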